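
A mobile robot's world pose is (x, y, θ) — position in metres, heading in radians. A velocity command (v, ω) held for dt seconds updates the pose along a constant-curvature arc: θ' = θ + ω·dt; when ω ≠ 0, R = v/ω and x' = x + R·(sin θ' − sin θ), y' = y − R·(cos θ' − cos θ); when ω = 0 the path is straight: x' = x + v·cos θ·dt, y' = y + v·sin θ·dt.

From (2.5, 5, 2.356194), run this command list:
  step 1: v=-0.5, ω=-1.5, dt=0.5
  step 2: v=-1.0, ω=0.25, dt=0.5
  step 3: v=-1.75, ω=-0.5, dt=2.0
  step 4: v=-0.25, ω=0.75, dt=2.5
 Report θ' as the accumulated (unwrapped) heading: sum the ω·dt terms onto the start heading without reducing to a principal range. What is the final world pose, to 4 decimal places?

step 1: θ'=1.6062 (R=0.3333) → pose (2.5974, 4.7761, 1.6062)
step 2: θ'=1.7312 (R=-4.0000) → pose (2.6463, 4.2788, 1.7312)
step 3: θ'=0.7312 (R=3.5000) → pose (1.5283, 1.1145, 0.7312)
step 4: θ'=2.6062 (R=-0.3333) → pose (1.5809, 0.5797, 2.6062)

(1.5809, 0.5797, 2.6062)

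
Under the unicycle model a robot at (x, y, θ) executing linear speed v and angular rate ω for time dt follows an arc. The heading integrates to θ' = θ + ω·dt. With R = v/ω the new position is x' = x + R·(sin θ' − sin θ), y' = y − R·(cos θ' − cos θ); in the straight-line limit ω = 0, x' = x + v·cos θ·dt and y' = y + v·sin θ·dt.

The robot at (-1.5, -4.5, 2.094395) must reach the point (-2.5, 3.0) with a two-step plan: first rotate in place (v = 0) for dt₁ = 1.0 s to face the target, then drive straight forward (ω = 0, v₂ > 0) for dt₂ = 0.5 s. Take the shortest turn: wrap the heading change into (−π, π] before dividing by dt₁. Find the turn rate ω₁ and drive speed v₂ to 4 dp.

heading to target = atan2(3−-4.5, -2.5−-1.5) = 1.7033
Δθ = wrap(1.7033 − 2.0944) = -0.3910; ω₁ = Δθ/dt₁ = -0.3910
distance = √((-2.5−-1.5)² + (3−-4.5)²) = 7.5664; v₂ = distance/dt₂ = 15.1327

ω₁ = -0.3910, v₂ = 15.1327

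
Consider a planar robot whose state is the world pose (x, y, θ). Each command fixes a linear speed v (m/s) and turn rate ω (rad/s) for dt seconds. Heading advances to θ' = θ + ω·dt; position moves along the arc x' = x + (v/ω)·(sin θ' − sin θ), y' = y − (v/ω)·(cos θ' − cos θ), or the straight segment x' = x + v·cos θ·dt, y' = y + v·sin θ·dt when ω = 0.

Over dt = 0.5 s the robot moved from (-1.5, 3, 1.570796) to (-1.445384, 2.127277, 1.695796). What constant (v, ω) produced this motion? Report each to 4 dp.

v = -1.7500, ω = 0.2500

Δθ = 1.695796 − 1.570796 = 0.125000
ω = Δθ/dt = 0.125000/0.5 = 0.2500
R = −Δy/(cos θ' − cos θ) = -7.0000
v = R·ω = -7.0000·0.2500 = -1.7500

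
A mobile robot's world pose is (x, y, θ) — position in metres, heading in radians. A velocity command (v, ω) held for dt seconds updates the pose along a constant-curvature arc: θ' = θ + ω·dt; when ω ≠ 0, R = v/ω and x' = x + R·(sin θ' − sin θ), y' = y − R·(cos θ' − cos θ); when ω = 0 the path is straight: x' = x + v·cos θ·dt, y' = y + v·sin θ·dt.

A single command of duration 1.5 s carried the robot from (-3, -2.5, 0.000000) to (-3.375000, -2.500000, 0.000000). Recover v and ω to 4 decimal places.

v = -0.2500, ω = 0.0000

Δθ = 0.000000 − 0.000000 = 0.000000
ω = Δθ/dt = 0.000000/1.5 = 0.0000
ω = 0 → v = (Δx·cos θ + Δy·sin θ)/dt = -0.2500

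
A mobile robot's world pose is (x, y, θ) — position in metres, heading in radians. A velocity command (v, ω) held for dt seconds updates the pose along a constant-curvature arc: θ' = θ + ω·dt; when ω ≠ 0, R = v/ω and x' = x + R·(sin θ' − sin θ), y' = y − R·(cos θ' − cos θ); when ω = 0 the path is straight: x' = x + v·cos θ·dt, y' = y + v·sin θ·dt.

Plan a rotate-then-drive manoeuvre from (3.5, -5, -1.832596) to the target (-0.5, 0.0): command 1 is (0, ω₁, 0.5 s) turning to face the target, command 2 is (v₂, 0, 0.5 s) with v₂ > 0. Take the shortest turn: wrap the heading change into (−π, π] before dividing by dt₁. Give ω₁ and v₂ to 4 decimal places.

heading to target = atan2(0−-5, -0.5−3.5) = 2.2455
Δθ = wrap(2.2455 − -1.8326) = -2.2051; ω₁ = Δθ/dt₁ = -4.4101
distance = √((-0.5−3.5)² + (0−-5)²) = 6.4031; v₂ = distance/dt₂ = 12.8062

ω₁ = -4.4101, v₂ = 12.8062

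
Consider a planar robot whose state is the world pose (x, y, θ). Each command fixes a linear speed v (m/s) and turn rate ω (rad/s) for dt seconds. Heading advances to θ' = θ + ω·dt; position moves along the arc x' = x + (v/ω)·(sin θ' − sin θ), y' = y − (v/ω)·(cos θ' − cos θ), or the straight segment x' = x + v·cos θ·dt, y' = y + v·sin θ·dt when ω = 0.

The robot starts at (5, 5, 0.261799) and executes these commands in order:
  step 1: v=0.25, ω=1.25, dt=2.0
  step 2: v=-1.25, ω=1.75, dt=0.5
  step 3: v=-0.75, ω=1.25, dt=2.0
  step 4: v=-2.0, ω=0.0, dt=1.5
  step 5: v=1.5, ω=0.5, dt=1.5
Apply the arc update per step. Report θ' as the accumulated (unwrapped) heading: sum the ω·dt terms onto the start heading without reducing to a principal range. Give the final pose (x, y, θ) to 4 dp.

(4.6016, 7.4710, 6.8868)

step 1: θ'=2.7618 (R=0.2000) → pose (5.0224, 5.3789, 2.7618)
step 2: θ'=3.6368 (R=-0.7143) → pose (5.6266, 5.4138, 3.6368)
step 3: θ'=6.1368 (R=-0.6000) → pose (5.4290, 6.5353, 6.1368)
step 4: θ'=6.1368 (straight) → pose (2.4611, 6.9729, 6.1368)
step 5: θ'=6.8868 (R=3.0000) → pose (4.6016, 7.4710, 6.8868)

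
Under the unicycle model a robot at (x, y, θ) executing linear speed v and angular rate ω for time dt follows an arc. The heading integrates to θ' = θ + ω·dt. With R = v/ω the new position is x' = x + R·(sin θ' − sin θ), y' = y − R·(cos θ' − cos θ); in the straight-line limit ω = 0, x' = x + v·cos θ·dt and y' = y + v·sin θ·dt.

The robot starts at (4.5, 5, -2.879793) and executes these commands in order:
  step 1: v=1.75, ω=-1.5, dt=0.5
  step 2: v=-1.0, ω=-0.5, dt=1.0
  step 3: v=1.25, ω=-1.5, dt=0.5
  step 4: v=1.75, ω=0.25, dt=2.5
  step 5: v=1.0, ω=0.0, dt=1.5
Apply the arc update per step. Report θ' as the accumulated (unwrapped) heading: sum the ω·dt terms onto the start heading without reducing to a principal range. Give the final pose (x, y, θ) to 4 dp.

step 1: θ'=-3.6298 (R=-1.1667) → pose (3.6508, 5.0965, -3.6298)
step 2: θ'=-4.1298 (R=2.0000) → pose (4.3828, 4.4306, -4.1298)
step 3: θ'=-4.8798 (R=-0.8333) → pose (4.2570, 5.0279, -4.8798)
step 4: θ'=-4.2548 (R=7.0000) → pose (3.6347, 9.2868, -4.2548)
step 5: θ'=-4.2548 (straight) → pose (2.9720, 10.6325, -4.2548)

(2.9720, 10.6325, -4.2548)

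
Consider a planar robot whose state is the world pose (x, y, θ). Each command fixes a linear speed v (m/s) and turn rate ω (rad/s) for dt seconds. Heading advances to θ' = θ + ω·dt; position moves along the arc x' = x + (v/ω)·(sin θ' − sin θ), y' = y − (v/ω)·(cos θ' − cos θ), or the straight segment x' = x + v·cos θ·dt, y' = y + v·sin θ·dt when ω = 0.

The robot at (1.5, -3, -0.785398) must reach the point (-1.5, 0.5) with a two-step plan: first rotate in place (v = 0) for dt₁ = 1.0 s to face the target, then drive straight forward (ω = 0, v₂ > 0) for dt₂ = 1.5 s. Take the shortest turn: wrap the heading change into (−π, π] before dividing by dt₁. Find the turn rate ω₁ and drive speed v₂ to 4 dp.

heading to target = atan2(0.5−-3, -1.5−1.5) = 2.2794
Δθ = wrap(2.2794 − -0.7854) = 3.0648; ω₁ = Δθ/dt₁ = 3.0648
distance = √((-1.5−1.5)² + (0.5−-3)²) = 4.6098; v₂ = distance/dt₂ = 3.0732

ω₁ = 3.0648, v₂ = 3.0732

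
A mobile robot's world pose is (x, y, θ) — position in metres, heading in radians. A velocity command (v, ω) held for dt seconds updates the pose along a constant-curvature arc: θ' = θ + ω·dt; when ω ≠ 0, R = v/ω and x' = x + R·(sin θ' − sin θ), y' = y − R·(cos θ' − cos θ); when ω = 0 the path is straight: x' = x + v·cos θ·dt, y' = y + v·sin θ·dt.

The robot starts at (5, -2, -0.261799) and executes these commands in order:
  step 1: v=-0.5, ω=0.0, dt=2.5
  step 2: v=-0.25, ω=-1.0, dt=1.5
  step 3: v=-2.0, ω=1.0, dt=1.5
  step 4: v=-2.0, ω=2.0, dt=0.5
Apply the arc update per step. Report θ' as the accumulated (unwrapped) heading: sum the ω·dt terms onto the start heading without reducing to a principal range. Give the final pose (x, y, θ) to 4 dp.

(1.2341, 0.6978, 0.7382)

step 1: θ'=-0.2618 (straight) → pose (3.7926, -1.6765, -0.2618)
step 2: θ'=-1.7618 (R=0.2500) → pose (3.6118, -1.3875, -1.7618)
step 3: θ'=-0.2618 (R=-2.0000) → pose (2.1659, 0.9240, -0.2618)
step 4: θ'=0.7382 (R=-1.0000) → pose (1.2341, 0.6978, 0.7382)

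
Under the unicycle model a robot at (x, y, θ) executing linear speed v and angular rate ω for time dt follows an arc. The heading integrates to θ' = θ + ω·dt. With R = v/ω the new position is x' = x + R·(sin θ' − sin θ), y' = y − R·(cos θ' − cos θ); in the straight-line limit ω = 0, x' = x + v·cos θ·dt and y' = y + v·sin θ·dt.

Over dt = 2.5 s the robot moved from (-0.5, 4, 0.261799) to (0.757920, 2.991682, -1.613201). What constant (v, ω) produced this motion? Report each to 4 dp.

v = 0.7500, ω = -0.7500

Δθ = -1.613201 − 0.261799 = -1.875000
ω = Δθ/dt = -1.875000/2.5 = -0.7500
R = Δx/(sin θ' − sin θ) = -1.0000
v = R·ω = -1.0000·-0.7500 = 0.7500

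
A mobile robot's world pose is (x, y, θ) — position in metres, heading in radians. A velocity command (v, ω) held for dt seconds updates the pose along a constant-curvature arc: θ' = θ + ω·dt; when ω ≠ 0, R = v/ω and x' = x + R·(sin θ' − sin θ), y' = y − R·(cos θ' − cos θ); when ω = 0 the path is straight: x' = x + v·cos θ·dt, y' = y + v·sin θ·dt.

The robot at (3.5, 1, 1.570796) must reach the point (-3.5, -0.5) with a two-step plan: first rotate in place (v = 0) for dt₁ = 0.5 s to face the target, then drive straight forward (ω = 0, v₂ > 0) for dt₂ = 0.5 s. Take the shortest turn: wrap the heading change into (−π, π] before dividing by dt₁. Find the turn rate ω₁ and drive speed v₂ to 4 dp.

ω₁ = 3.5638, v₂ = 14.3178

heading to target = atan2(-0.5−1, -3.5−3.5) = -2.9305
Δθ = wrap(-2.9305 − 1.5708) = 1.7819; ω₁ = Δθ/dt₁ = 3.5638
distance = √((-3.5−3.5)² + (-0.5−1)²) = 7.1589; v₂ = distance/dt₂ = 14.3178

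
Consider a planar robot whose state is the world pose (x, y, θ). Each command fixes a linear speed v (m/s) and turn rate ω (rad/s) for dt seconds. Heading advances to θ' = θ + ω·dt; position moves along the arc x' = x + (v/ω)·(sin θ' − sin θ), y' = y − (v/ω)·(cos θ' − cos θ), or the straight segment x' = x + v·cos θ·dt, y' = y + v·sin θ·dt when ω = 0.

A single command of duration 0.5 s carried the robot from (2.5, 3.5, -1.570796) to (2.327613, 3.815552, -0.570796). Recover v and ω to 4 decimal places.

Δθ = -0.570796 − -1.570796 = 1.000000
ω = Δθ/dt = 1.000000/0.5 = 2.0000
R = −Δy/(cos θ' − cos θ) = -0.3750
v = R·ω = -0.3750·2.0000 = -0.7500

v = -0.7500, ω = 2.0000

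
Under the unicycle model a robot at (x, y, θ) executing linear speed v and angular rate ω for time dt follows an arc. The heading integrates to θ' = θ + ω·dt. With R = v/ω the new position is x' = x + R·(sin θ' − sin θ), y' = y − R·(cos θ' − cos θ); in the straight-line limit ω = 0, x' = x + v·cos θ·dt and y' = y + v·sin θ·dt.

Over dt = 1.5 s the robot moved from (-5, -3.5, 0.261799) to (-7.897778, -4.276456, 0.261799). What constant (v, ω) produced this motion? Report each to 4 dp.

v = -2.0000, ω = 0.0000

Δθ = 0.261799 − 0.261799 = 0.000000
ω = Δθ/dt = 0.000000/1.5 = 0.0000
ω = 0 → v = (Δx·cos θ + Δy·sin θ)/dt = -2.0000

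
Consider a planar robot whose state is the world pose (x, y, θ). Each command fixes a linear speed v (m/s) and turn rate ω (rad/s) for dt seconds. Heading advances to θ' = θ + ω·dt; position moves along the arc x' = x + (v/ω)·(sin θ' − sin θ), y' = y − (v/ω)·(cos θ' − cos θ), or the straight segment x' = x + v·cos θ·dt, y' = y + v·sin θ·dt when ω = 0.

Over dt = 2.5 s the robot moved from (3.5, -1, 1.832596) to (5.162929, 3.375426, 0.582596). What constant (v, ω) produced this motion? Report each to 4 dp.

v = 2.0000, ω = -0.5000

Δθ = 0.582596 − 1.832596 = -1.250000
ω = Δθ/dt = -1.250000/2.5 = -0.5000
R = −Δy/(cos θ' − cos θ) = -4.0000
v = R·ω = -4.0000·-0.5000 = 2.0000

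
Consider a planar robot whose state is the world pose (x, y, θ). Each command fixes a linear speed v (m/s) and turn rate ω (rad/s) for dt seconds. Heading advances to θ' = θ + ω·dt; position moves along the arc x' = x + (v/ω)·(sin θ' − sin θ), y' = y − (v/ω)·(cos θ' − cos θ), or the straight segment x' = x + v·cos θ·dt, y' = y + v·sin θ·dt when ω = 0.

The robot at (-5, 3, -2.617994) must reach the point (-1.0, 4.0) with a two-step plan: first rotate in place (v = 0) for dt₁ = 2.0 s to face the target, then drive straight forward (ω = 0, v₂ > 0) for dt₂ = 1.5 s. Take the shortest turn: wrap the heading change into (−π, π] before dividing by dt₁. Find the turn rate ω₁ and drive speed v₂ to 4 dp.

heading to target = atan2(4−3, -1−-5) = 0.2450
Δθ = wrap(0.2450 − -2.6180) = 2.8630; ω₁ = Δθ/dt₁ = 1.4315
distance = √((-1−-5)² + (4−3)²) = 4.1231; v₂ = distance/dt₂ = 2.7487

ω₁ = 1.4315, v₂ = 2.7487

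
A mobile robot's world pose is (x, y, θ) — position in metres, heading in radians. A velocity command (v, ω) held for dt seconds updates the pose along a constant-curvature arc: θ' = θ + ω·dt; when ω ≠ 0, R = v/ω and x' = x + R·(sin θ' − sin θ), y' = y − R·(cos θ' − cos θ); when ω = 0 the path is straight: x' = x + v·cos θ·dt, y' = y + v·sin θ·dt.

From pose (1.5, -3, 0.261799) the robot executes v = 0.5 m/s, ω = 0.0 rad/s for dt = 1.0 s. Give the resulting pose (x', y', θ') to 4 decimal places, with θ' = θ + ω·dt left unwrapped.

θ' = 0.2618 + 0.0·1.0 = 0.2618
ω = 0 → straight: x' = 1.5 + 0.5·cos(0.2618)·1.0 = 1.9830
y' = -3 + 0.5·sin(0.2618)·1.0 = -2.8706

(1.9830, -2.8706, 0.2618)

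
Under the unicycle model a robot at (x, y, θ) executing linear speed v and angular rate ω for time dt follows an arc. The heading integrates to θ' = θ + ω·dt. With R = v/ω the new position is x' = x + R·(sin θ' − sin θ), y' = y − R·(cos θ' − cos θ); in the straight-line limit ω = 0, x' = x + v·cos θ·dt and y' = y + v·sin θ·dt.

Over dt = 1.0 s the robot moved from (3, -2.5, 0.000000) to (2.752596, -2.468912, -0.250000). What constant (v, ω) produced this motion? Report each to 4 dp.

Δθ = -0.250000 − 0.000000 = -0.250000
ω = Δθ/dt = -0.250000/1.0 = -0.2500
R = Δx/(sin θ' − sin θ) = 1.0000
v = R·ω = 1.0000·-0.2500 = -0.2500

v = -0.2500, ω = -0.2500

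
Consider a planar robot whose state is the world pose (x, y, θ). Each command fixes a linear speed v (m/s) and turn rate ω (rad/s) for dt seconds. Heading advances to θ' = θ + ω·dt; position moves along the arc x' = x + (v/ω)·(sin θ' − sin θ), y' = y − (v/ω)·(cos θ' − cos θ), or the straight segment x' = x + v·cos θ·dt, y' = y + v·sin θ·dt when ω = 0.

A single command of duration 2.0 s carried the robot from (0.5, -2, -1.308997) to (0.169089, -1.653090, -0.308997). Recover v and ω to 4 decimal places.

v = -0.2500, ω = 0.5000

Δθ = -0.308997 − -1.308997 = 1.000000
ω = Δθ/dt = 1.000000/2.0 = 0.5000
R = −Δy/(cos θ' − cos θ) = -0.5000
v = R·ω = -0.5000·0.5000 = -0.2500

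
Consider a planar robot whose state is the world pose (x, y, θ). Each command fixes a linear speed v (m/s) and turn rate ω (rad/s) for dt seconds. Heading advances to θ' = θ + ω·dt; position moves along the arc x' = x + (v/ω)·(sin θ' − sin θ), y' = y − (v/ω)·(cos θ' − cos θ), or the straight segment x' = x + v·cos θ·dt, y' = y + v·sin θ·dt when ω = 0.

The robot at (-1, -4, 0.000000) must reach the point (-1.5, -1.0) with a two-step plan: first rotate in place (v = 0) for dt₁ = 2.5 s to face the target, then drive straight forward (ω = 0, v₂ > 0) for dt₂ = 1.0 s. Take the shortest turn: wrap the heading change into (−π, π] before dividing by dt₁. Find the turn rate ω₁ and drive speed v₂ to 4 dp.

ω₁ = 0.6944, v₂ = 3.0414

heading to target = atan2(-1−-4, -1.5−-1) = 1.7359
Δθ = wrap(1.7359 − 0.0000) = 1.7359; ω₁ = Δθ/dt₁ = 0.6944
distance = √((-1.5−-1)² + (-1−-4)²) = 3.0414; v₂ = distance/dt₂ = 3.0414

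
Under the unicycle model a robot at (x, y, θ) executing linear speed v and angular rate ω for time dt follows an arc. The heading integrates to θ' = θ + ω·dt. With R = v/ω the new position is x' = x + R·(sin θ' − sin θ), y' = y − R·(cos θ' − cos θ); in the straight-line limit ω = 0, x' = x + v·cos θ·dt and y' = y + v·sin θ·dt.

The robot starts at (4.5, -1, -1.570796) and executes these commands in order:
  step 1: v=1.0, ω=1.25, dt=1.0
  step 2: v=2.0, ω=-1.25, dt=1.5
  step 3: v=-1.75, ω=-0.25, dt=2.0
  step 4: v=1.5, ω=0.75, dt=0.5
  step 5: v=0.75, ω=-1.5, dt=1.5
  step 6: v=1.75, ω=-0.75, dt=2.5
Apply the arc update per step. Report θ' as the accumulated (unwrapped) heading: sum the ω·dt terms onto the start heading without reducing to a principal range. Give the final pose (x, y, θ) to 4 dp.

(9.7251, 0.4673, -6.4458)

step 1: θ'=-0.3208 (R=0.8000) → pose (5.0477, -1.7592, -0.3208)
step 2: θ'=-2.1958 (R=-1.6000) → pose (5.8408, -4.2137, -2.1958)
step 3: θ'=-2.6958 (R=7.0000) → pose (8.4993, -1.9935, -2.6958)
step 4: θ'=-2.3208 (R=2.0000) → pose (7.8982, -2.4348, -2.3208)
step 5: θ'=-4.5708 (R=-0.5000) → pose (7.0374, -2.1645, -4.5708)
step 6: θ'=-6.4458 (R=-2.3333) → pose (9.7251, 0.4673, -6.4458)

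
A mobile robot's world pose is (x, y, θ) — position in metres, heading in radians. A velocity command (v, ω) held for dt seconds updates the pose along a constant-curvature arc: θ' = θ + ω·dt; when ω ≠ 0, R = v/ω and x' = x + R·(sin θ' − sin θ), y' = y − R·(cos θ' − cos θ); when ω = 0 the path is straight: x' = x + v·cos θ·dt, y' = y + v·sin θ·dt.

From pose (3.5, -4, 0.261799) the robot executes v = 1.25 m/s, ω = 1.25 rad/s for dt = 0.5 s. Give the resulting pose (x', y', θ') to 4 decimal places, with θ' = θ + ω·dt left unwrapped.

θ' = 0.2618 + 1.25·0.5 = 0.8868
R = v/ω = 1.25/1.25 = 1.0000
x' = 3.5 + 1.0000·(sin 0.8868 − sin 0.2618) = 4.0162
y' = -4 − 1.0000·(cos 0.8868 − cos 0.2618) = -3.6660

(4.0162, -3.6660, 0.8868)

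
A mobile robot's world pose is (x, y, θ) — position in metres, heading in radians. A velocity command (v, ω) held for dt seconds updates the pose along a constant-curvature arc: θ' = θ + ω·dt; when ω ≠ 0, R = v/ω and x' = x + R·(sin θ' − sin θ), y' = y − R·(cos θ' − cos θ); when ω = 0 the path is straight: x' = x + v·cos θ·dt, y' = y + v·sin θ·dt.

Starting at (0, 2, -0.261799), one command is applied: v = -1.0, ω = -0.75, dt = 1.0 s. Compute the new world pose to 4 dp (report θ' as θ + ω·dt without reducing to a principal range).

θ' = -0.2618 + -0.75·1.0 = -1.0118
R = v/ω = -1.0/-0.75 = 1.3333
x' = 0 + 1.3333·(sin -1.0118 − sin -0.2618) = -0.7853
y' = 2 − 1.3333·(cos -1.0118 − cos -0.2618) = 2.5808

(-0.7853, 2.5808, -1.0118)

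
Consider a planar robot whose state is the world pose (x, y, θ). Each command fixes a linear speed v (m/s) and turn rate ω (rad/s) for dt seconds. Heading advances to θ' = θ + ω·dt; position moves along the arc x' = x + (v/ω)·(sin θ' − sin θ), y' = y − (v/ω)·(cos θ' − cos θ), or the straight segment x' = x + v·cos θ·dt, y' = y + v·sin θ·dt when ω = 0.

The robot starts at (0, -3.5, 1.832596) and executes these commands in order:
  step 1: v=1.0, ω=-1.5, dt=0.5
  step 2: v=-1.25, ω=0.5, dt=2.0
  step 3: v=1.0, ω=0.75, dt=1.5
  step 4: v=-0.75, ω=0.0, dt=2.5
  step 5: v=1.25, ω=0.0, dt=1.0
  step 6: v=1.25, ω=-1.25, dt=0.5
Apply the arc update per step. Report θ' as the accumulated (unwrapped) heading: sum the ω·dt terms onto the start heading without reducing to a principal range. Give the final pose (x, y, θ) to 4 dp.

step 1: θ'=1.0826 (R=-0.6667) → pose (0.0552, -3.0148, 1.0826)
step 2: θ'=2.0826 (R=-2.5000) → pose (0.0834, -5.4117, 2.0826)
step 3: θ'=3.2076 (R=1.3333) → pose (-1.1670, -4.7343, 3.2076)
step 4: θ'=3.2076 (straight) → pose (0.7039, -4.6106, 3.2076)
step 5: θ'=3.2076 (straight) → pose (-0.5433, -4.6931, 3.2076)
step 6: θ'=2.5826 (R=-1.0000) → pose (-1.1396, -4.5430, 2.5826)

(-1.1396, -4.5430, 2.5826)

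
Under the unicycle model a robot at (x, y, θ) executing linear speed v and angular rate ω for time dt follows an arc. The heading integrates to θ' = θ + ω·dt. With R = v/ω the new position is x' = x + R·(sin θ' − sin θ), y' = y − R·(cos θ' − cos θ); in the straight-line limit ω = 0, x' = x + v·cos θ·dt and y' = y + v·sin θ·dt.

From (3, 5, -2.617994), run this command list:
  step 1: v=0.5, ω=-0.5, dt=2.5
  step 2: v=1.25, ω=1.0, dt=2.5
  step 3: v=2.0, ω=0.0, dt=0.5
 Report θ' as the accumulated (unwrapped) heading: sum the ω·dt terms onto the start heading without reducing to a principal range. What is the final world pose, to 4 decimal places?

step 1: θ'=-3.8680 (R=-1.0000) → pose (1.8358, 5.1185, -3.8680)
step 2: θ'=-1.3680 (R=1.2500) → pose (-0.2188, 3.9322, -1.3680)
step 3: θ'=-1.3680 (straight) → pose (-0.0174, 2.9527, -1.3680)

(-0.0174, 2.9527, -1.3680)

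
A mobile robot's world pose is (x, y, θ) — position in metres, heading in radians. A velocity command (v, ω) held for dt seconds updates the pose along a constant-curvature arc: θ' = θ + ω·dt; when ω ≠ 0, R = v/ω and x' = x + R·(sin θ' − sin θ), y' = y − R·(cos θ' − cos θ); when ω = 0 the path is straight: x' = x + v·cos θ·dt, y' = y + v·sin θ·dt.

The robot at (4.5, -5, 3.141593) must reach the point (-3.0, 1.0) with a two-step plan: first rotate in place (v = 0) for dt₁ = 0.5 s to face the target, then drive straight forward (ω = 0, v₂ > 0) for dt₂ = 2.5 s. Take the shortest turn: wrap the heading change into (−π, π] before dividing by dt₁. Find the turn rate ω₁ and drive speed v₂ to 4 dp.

ω₁ = -1.3495, v₂ = 3.8419

heading to target = atan2(1−-5, -3−4.5) = 2.4669
Δθ = wrap(2.4669 − 3.1416) = -0.6747; ω₁ = Δθ/dt₁ = -1.3495
distance = √((-3−4.5)² + (1−-5)²) = 9.6047; v₂ = distance/dt₂ = 3.8419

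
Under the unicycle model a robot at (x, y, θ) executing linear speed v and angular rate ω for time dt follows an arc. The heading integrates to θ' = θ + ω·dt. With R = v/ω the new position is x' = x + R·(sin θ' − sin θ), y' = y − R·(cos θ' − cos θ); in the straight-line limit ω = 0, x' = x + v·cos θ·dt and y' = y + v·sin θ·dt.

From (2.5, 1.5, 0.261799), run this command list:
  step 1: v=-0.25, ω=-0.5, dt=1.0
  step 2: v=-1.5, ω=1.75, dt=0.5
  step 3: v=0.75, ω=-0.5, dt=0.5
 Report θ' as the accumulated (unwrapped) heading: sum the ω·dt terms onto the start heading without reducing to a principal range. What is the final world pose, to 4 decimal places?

step 1: θ'=-0.2382 (R=0.5000) → pose (2.2526, 1.4971, -0.2382)
step 2: θ'=0.6368 (R=-0.8571) → pose (1.5407, 1.3533, 0.6368)
step 3: θ'=0.3868 (R=-1.5000) → pose (1.8668, 1.5365, 0.3868)

(1.8668, 1.5365, 0.3868)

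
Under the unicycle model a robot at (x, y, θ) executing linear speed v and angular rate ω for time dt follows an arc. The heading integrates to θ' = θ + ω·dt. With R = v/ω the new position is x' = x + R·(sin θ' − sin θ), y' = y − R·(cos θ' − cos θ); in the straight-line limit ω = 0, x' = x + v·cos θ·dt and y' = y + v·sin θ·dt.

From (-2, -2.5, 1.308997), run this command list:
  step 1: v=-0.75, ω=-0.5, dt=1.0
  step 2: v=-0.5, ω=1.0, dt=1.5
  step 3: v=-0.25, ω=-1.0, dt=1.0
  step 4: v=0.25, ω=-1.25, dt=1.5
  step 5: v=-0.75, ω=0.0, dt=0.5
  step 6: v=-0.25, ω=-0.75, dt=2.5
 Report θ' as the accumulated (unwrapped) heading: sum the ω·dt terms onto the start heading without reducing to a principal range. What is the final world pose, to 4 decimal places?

step 1: θ'=0.8090 (R=1.5000) → pose (-2.3635, -3.1471, 0.8090)
step 2: θ'=2.3090 (R=-0.5000) → pose (-2.3715, -3.8287, 2.3090)
step 3: θ'=1.3090 (R=0.2500) → pose (-2.3150, -4.0616, 1.3090)
step 4: θ'=-0.5660 (R=-0.2000) → pose (-2.0145, -3.9446, -0.5660)
step 5: θ'=-0.5660 (straight) → pose (-2.3311, -3.7435, -0.5660)
step 6: θ'=-2.4410 (R=0.3333) → pose (-2.3672, -3.2073, -2.4410)

(-2.3672, -3.2073, -2.4410)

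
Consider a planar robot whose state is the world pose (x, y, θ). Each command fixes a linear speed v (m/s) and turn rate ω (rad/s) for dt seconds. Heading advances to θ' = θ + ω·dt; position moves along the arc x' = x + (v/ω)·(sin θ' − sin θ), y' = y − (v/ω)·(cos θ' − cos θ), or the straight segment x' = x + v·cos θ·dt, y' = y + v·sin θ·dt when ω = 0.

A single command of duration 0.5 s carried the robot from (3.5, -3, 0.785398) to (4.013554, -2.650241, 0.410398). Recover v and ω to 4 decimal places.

v = 1.2500, ω = -0.7500

Δθ = 0.410398 − 0.785398 = -0.375000
ω = Δθ/dt = -0.375000/0.5 = -0.7500
R = Δx/(sin θ' − sin θ) = -1.6667
v = R·ω = -1.6667·-0.7500 = 1.2500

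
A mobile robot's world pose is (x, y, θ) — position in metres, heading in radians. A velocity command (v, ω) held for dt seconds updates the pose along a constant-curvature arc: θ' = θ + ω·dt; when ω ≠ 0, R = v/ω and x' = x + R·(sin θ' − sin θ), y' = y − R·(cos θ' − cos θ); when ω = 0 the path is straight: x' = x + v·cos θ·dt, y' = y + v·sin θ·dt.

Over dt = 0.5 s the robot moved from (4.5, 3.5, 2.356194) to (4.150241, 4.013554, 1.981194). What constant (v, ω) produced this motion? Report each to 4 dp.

v = 1.2500, ω = -0.7500

Δθ = 1.981194 − 2.356194 = -0.375000
ω = Δθ/dt = -0.375000/0.5 = -0.7500
R = −Δy/(cos θ' − cos θ) = -1.6667
v = R·ω = -1.6667·-0.7500 = 1.2500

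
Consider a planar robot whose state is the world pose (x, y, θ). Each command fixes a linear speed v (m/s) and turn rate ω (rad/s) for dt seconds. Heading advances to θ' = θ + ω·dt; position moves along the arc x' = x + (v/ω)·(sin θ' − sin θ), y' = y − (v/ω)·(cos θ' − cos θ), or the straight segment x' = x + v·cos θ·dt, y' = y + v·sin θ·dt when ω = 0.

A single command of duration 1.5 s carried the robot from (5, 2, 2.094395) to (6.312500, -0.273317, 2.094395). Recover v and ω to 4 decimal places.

v = -1.7500, ω = 0.0000

Δθ = 2.094395 − 2.094395 = 0.000000
ω = Δθ/dt = 0.000000/1.5 = 0.0000
ω = 0 → v = (Δx·cos θ + Δy·sin θ)/dt = -1.7500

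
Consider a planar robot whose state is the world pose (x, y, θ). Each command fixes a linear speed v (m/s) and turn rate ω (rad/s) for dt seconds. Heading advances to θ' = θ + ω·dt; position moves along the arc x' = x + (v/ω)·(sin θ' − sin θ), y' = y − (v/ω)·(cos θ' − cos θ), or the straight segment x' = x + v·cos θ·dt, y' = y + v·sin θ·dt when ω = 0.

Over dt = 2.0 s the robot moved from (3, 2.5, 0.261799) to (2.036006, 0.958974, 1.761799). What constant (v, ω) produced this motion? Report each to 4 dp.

Δθ = 1.761799 − 0.261799 = 1.500000
ω = Δθ/dt = 1.500000/2.0 = 0.7500
R = −Δy/(cos θ' − cos θ) = -1.3333
v = R·ω = -1.3333·0.7500 = -1.0000

v = -1.0000, ω = 0.7500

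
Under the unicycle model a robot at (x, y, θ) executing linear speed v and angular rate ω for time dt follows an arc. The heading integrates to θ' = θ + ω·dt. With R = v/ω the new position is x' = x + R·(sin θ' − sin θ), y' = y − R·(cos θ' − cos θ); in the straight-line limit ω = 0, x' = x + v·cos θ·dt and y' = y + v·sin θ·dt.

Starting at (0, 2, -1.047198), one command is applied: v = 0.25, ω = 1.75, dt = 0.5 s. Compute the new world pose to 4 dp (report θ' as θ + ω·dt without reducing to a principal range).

(0.0992, 1.9307, -0.1722)

θ' = -1.0472 + 1.75·0.5 = -0.1722
R = v/ω = 0.25/1.75 = 0.1429
x' = 0 + 0.1429·(sin -0.1722 − sin -1.0472) = 0.0992
y' = 2 − 0.1429·(cos -0.1722 − cos -1.0472) = 1.9307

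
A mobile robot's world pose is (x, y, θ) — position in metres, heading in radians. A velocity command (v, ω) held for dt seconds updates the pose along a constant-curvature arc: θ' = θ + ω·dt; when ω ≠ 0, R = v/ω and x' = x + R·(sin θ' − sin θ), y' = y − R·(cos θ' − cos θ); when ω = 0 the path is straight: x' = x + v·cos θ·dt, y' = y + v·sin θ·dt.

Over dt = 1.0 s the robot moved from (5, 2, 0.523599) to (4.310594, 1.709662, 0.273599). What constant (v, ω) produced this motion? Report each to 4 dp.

v = -0.7500, ω = -0.2500

Δθ = 0.273599 − 0.523599 = -0.250000
ω = Δθ/dt = -0.250000/1.0 = -0.2500
R = Δx/(sin θ' − sin θ) = 3.0000
v = R·ω = 3.0000·-0.2500 = -0.7500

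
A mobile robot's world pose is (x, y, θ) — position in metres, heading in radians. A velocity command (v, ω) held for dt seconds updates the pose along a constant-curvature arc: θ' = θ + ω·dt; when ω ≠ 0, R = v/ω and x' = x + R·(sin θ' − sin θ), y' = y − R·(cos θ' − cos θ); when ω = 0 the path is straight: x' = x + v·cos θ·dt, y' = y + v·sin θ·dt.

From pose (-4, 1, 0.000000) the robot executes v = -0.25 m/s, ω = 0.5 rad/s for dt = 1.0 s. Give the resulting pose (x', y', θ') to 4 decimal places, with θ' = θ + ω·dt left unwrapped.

(-4.2397, 0.9388, 0.5000)

θ' = 0.0000 + 0.5·1.0 = 0.5000
R = v/ω = -0.25/0.5 = -0.5000
x' = -4 + -0.5000·(sin 0.5000 − sin 0.0000) = -4.2397
y' = 1 − -0.5000·(cos 0.5000 − cos 0.0000) = 0.9388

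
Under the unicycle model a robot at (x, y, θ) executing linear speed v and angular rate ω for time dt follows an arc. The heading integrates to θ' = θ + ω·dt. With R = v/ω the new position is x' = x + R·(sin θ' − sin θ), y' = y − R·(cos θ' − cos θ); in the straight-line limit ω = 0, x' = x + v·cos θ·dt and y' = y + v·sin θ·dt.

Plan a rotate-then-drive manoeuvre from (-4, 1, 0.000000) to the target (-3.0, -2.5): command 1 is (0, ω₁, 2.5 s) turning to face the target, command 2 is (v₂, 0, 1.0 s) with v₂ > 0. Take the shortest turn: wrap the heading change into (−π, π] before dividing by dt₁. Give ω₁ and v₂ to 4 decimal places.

heading to target = atan2(-2.5−1, -3−-4) = -1.2925
Δθ = wrap(-1.2925 − 0.0000) = -1.2925; ω₁ = Δθ/dt₁ = -0.5170
distance = √((-3−-4)² + (-2.5−1)²) = 3.6401; v₂ = distance/dt₂ = 3.6401

ω₁ = -0.5170, v₂ = 3.6401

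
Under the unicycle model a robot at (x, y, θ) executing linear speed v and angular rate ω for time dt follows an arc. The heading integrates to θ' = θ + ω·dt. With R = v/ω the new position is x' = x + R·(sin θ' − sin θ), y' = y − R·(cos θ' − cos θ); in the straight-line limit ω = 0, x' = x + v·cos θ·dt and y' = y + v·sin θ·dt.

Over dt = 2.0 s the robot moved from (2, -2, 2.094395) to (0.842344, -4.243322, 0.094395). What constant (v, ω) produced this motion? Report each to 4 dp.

v = -1.5000, ω = -1.0000

Δθ = 0.094395 − 2.094395 = -2.000000
ω = Δθ/dt = -2.000000/2.0 = -1.0000
R = −Δy/(cos θ' − cos θ) = 1.5000
v = R·ω = 1.5000·-1.0000 = -1.5000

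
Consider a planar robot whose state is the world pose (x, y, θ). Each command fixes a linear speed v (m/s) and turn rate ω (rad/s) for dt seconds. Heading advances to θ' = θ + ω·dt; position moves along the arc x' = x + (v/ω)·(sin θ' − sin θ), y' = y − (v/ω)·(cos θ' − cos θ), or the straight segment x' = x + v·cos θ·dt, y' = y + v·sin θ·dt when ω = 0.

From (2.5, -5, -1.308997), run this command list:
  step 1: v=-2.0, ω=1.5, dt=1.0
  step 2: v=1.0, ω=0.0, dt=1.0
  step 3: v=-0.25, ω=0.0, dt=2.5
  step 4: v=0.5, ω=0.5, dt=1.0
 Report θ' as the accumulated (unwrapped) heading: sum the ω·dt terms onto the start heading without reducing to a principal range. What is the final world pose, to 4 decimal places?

(1.7746, -3.7536, 0.6910)

step 1: θ'=0.1910 (R=-1.3333) → pose (0.9590, -4.0360, 0.1910)
step 2: θ'=0.1910 (straight) → pose (1.9408, -3.8462, 0.1910)
step 3: θ'=0.1910 (straight) → pose (1.3272, -3.9648, 0.1910)
step 4: θ'=0.6910 (R=1.0000) → pose (1.7746, -3.7536, 0.6910)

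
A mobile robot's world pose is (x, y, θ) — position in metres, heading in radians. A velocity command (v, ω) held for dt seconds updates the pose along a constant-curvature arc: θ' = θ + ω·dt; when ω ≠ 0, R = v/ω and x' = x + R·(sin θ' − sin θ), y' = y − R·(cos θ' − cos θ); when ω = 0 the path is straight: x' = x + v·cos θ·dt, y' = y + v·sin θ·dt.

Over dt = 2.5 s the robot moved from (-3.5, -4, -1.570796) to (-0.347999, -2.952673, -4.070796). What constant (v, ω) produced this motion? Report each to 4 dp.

v = -1.7500, ω = -1.0000

Δθ = -4.070796 − -1.570796 = -2.500000
ω = Δθ/dt = -2.500000/2.5 = -1.0000
R = Δx/(sin θ' − sin θ) = 1.7500
v = R·ω = 1.7500·-1.0000 = -1.7500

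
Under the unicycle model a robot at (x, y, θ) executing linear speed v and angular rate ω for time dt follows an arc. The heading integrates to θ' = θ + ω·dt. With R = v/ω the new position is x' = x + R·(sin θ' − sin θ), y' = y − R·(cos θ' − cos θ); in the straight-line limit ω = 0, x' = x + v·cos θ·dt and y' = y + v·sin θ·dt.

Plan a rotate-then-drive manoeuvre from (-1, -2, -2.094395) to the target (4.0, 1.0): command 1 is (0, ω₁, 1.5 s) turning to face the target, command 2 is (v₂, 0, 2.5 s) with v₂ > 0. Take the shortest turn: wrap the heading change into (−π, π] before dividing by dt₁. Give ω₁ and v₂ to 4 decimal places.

heading to target = atan2(1−-2, 4−-1) = 0.5404
Δθ = wrap(0.5404 − -2.0944) = 2.6348; ω₁ = Δθ/dt₁ = 1.7565
distance = √((4−-1)² + (1−-2)²) = 5.8310; v₂ = distance/dt₂ = 2.3324

ω₁ = 1.7565, v₂ = 2.3324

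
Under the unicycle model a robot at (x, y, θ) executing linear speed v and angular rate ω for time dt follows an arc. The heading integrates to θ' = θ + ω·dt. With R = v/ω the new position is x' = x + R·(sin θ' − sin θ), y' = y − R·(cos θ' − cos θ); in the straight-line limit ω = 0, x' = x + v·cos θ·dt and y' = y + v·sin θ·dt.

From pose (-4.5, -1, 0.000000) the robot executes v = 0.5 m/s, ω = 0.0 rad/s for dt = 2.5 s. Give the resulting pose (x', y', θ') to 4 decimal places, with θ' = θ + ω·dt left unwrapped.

θ' = 0.0000 + 0.0·2.5 = 0.0000
ω = 0 → straight: x' = -4.5 + 0.5·cos(0.0000)·2.5 = -3.2500
y' = -1 + 0.5·sin(0.0000)·2.5 = -1.0000

(-3.2500, -1.0000, 0.0000)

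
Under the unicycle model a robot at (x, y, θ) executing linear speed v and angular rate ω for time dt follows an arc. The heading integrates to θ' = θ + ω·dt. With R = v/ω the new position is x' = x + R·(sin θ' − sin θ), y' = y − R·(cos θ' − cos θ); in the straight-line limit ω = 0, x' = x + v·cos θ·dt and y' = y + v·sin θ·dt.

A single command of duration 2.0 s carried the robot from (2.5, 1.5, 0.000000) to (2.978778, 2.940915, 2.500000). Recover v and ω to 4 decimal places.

Δθ = 2.500000 − 0.000000 = 2.500000
ω = Δθ/dt = 2.500000/2.0 = 1.2500
R = −Δy/(cos θ' − cos θ) = 0.8000
v = R·ω = 0.8000·1.2500 = 1.0000

v = 1.0000, ω = 1.2500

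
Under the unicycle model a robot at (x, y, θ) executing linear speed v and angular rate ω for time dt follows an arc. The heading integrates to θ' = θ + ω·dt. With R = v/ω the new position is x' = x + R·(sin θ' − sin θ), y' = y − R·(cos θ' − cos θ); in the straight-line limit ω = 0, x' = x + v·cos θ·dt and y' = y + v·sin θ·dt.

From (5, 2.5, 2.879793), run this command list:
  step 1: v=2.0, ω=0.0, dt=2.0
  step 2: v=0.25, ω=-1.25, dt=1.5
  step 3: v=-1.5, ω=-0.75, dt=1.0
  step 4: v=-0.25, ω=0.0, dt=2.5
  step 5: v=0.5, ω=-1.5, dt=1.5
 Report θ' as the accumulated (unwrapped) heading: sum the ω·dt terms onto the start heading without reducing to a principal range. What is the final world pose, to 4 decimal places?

(-0.3818, 2.3554, -1.9952)

step 1: θ'=2.8798 (straight) → pose (1.1363, 3.5353, 2.8798)
step 2: θ'=1.0048 (R=-0.2000) → pose (1.0193, 3.8357, 1.0048)
step 3: θ'=0.2548 (R=2.0000) → pose (-0.1648, 2.9728, 0.2548)
step 4: θ'=0.2548 (straight) → pose (-0.7696, 2.8153, 0.2548)
step 5: θ'=-1.9952 (R=-0.3333) → pose (-0.3818, 2.3554, -1.9952)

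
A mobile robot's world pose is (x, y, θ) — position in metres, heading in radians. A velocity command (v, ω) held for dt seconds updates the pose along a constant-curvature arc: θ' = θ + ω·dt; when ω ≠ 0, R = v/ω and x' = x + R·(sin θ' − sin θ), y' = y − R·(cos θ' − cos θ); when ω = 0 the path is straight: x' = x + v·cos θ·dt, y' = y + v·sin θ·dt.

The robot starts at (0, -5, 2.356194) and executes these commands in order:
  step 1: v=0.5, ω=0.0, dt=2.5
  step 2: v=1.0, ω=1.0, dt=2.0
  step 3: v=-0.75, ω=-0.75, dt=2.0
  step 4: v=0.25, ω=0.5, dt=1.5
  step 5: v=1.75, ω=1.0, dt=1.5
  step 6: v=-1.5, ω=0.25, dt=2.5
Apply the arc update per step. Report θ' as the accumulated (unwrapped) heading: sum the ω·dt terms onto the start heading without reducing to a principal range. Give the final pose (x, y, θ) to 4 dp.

step 1: θ'=2.3562 (straight) → pose (-0.8839, -4.1161, 2.3562)
step 2: θ'=4.3562 (R=1.0000) → pose (-2.5282, -4.4745, 4.3562)
step 3: θ'=2.8562 (R=1.0000) → pose (-1.3095, -3.8637, 2.8562)
step 4: θ'=3.6062 (R=0.5000) → pose (-1.6743, -3.8964, 3.6062)
step 5: θ'=5.1062 (R=1.7500) → pose (-2.5062, -6.1324, 5.1062)
step 6: θ'=5.7312 (R=-6.0000) → pose (-4.9006, -3.3258, 5.7312)

(-4.9006, -3.3258, 5.7312)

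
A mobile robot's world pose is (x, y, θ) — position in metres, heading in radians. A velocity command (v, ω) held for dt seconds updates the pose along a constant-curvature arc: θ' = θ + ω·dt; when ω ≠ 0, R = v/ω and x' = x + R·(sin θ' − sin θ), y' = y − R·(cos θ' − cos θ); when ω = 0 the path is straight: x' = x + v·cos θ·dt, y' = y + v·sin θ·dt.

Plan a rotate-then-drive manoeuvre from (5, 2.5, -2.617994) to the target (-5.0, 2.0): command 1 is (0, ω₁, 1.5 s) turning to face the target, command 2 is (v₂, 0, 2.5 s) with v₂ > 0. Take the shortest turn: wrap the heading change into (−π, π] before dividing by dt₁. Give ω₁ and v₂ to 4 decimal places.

ω₁ = -0.3158, v₂ = 4.0050

heading to target = atan2(2−2.5, -5−5) = -3.0916
Δθ = wrap(-3.0916 − -2.6180) = -0.4736; ω₁ = Δθ/dt₁ = -0.3158
distance = √((-5−5)² + (2−2.5)²) = 10.0125; v₂ = distance/dt₂ = 4.0050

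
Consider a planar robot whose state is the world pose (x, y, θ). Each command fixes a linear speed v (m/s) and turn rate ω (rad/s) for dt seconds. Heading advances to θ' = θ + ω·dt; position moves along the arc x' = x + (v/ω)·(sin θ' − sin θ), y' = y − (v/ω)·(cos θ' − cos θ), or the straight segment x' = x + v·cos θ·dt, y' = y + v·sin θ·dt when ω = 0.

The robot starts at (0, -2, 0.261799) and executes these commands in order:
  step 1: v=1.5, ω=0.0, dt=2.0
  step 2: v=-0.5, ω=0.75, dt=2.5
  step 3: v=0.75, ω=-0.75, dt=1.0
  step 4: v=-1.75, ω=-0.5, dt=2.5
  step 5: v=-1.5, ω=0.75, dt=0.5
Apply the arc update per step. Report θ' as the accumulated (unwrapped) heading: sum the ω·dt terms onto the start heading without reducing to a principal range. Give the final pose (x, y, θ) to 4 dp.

(-1.3018, -4.5703, 0.5118)

step 1: θ'=0.2618 (straight) → pose (2.8978, -1.2235, 0.2618)
step 2: θ'=2.1368 (R=-0.6667) → pose (2.5076, -2.2250, 2.1368)
step 3: θ'=1.3868 (R=-1.0000) → pose (2.3686, -1.5058, 1.3868)
step 4: θ'=0.1368 (R=3.5000) → pose (-0.5951, -4.3327, 0.1368)
step 5: θ'=0.5118 (R=-2.0000) → pose (-1.3018, -4.5703, 0.5118)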